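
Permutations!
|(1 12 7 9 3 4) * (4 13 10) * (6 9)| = 9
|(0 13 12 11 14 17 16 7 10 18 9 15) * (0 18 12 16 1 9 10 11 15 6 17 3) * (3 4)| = |(0 13 16 7 11 14 4 3)(1 9 6 17)(10 12 15 18)| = 8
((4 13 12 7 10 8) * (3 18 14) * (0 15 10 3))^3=((0 15 10 8 4 13 12 7 3 18 14))^3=(0 8 12 18 15 4 7 14 10 13 3)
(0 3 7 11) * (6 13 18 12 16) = (0 3 7 11)(6 13 18 12 16) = [3, 1, 2, 7, 4, 5, 13, 11, 8, 9, 10, 0, 16, 18, 14, 15, 6, 17, 12]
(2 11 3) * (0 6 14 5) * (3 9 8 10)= (0 6 14 5)(2 11 9 8 10 3)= [6, 1, 11, 2, 4, 0, 14, 7, 10, 8, 3, 9, 12, 13, 5]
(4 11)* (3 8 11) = [0, 1, 2, 8, 3, 5, 6, 7, 11, 9, 10, 4] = (3 8 11 4)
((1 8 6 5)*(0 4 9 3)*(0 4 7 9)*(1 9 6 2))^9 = ((0 7 6 5 9 3 4)(1 8 2))^9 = (0 6 9 4 7 5 3)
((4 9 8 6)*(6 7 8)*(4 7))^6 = ((4 9 6 7 8))^6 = (4 9 6 7 8)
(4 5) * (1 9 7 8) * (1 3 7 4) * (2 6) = [0, 9, 6, 7, 5, 1, 2, 8, 3, 4] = (1 9 4 5)(2 6)(3 7 8)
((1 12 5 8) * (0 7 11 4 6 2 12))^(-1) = (0 1 8 5 12 2 6 4 11 7)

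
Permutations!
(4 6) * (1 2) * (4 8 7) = (1 2)(4 6 8 7) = [0, 2, 1, 3, 6, 5, 8, 4, 7]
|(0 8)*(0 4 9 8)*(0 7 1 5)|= 12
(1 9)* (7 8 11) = (1 9)(7 8 11) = [0, 9, 2, 3, 4, 5, 6, 8, 11, 1, 10, 7]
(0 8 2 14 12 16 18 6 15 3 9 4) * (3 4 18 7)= (0 8 2 14 12 16 7 3 9 18 6 15 4)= [8, 1, 14, 9, 0, 5, 15, 3, 2, 18, 10, 11, 16, 13, 12, 4, 7, 17, 6]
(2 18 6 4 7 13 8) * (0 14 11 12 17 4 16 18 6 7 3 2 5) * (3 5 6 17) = (0 14 11 12 3 2 17 4 5)(6 16 18 7 13 8) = [14, 1, 17, 2, 5, 0, 16, 13, 6, 9, 10, 12, 3, 8, 11, 15, 18, 4, 7]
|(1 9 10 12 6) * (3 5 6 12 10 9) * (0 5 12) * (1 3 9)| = 10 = |(0 5 6 3 12)(1 9)|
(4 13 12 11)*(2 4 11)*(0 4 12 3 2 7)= (0 4 13 3 2 12 7)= [4, 1, 12, 2, 13, 5, 6, 0, 8, 9, 10, 11, 7, 3]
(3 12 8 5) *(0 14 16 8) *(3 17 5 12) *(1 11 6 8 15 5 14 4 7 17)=(0 4 7 17 14 16 15 5 1 11 6 8 12)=[4, 11, 2, 3, 7, 1, 8, 17, 12, 9, 10, 6, 0, 13, 16, 5, 15, 14]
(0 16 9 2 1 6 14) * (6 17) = (0 16 9 2 1 17 6 14) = [16, 17, 1, 3, 4, 5, 14, 7, 8, 2, 10, 11, 12, 13, 0, 15, 9, 6]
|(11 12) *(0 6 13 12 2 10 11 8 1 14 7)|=24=|(0 6 13 12 8 1 14 7)(2 10 11)|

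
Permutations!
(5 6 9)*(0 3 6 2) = (0 3 6 9 5 2) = [3, 1, 0, 6, 4, 2, 9, 7, 8, 5]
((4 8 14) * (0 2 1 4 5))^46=((0 2 1 4 8 14 5))^46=(0 8 2 14 1 5 4)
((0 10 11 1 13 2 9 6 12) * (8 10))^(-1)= (0 12 6 9 2 13 1 11 10 8)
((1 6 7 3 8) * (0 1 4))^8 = (0 1 6 7 3 8 4)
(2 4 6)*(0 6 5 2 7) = [6, 1, 4, 3, 5, 2, 7, 0] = (0 6 7)(2 4 5)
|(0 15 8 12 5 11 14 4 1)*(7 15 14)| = 12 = |(0 14 4 1)(5 11 7 15 8 12)|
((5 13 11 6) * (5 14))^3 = (5 6 13 14 11)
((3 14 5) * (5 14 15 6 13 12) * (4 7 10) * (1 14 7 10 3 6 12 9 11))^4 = ((1 14 7 3 15 12 5 6 13 9 11)(4 10))^4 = (1 15 13 14 12 9 7 5 11 3 6)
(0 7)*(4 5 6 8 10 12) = [7, 1, 2, 3, 5, 6, 8, 0, 10, 9, 12, 11, 4] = (0 7)(4 5 6 8 10 12)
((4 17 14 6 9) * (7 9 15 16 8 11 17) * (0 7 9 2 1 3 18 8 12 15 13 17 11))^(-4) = ((0 7 2 1 3 18 8)(4 9)(6 13 17 14)(12 15 16))^(-4) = (0 1 8 2 18 7 3)(12 16 15)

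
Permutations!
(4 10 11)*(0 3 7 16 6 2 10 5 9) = (0 3 7 16 6 2 10 11 4 5 9) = [3, 1, 10, 7, 5, 9, 2, 16, 8, 0, 11, 4, 12, 13, 14, 15, 6]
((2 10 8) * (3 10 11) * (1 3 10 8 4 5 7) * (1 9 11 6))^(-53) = (1 8 6 3 2)(4 5 7 9 11 10)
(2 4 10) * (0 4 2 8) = [4, 1, 2, 3, 10, 5, 6, 7, 0, 9, 8] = (0 4 10 8)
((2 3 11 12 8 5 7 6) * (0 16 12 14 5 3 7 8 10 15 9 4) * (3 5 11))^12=((0 16 12 10 15 9 4)(2 7 6)(5 8)(11 14))^12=(0 9 10 16 4 15 12)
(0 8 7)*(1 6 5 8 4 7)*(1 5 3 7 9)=(0 4 9 1 6 3 7)(5 8)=[4, 6, 2, 7, 9, 8, 3, 0, 5, 1]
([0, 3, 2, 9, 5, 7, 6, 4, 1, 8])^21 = (1 3 9 8)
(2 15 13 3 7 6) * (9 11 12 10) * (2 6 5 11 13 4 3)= (2 15 4 3 7 5 11 12 10 9 13)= [0, 1, 15, 7, 3, 11, 6, 5, 8, 13, 9, 12, 10, 2, 14, 4]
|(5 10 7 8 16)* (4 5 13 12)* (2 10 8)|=6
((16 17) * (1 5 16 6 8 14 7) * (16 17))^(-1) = (1 7 14 8 6 17 5)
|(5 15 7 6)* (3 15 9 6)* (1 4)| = 6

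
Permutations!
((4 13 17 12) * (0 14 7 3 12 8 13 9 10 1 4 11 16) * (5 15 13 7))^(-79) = (0 17 11 15 3 14 8 16 13 12 5 7)(1 4 9 10)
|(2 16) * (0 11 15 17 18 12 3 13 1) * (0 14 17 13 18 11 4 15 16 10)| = 33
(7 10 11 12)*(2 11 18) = (2 11 12 7 10 18) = [0, 1, 11, 3, 4, 5, 6, 10, 8, 9, 18, 12, 7, 13, 14, 15, 16, 17, 2]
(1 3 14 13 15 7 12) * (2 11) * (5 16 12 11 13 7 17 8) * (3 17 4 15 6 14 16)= (1 17 8 5 3 16 12)(2 13 6 14 7 11)(4 15)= [0, 17, 13, 16, 15, 3, 14, 11, 5, 9, 10, 2, 1, 6, 7, 4, 12, 8]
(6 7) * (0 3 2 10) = [3, 1, 10, 2, 4, 5, 7, 6, 8, 9, 0] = (0 3 2 10)(6 7)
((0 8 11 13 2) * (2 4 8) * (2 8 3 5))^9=(0 8 11 13 4 3 5 2)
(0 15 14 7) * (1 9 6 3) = (0 15 14 7)(1 9 6 3) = [15, 9, 2, 1, 4, 5, 3, 0, 8, 6, 10, 11, 12, 13, 7, 14]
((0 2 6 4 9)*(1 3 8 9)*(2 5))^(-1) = (0 9 8 3 1 4 6 2 5)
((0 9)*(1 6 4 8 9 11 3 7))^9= ((0 11 3 7 1 6 4 8 9))^9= (11)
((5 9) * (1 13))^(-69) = ((1 13)(5 9))^(-69) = (1 13)(5 9)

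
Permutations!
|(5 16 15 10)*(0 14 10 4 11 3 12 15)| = |(0 14 10 5 16)(3 12 15 4 11)| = 5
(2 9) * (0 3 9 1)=[3, 0, 1, 9, 4, 5, 6, 7, 8, 2]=(0 3 9 2 1)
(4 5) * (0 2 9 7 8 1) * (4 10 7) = (0 2 9 4 5 10 7 8 1) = [2, 0, 9, 3, 5, 10, 6, 8, 1, 4, 7]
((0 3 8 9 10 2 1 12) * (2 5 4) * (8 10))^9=(0 3 10 5 4 2 1 12)(8 9)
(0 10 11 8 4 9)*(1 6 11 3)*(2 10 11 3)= [11, 6, 10, 1, 9, 5, 3, 7, 4, 0, 2, 8]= (0 11 8 4 9)(1 6 3)(2 10)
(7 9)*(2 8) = (2 8)(7 9) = [0, 1, 8, 3, 4, 5, 6, 9, 2, 7]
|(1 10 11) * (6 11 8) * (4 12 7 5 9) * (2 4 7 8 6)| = |(1 10 6 11)(2 4 12 8)(5 9 7)| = 12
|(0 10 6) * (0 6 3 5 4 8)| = 6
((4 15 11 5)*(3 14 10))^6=(4 11)(5 15)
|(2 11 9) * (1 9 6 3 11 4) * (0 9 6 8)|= 9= |(0 9 2 4 1 6 3 11 8)|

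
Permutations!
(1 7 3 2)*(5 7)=[0, 5, 1, 2, 4, 7, 6, 3]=(1 5 7 3 2)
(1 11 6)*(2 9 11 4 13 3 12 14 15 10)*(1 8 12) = (1 4 13 3)(2 9 11 6 8 12 14 15 10) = [0, 4, 9, 1, 13, 5, 8, 7, 12, 11, 2, 6, 14, 3, 15, 10]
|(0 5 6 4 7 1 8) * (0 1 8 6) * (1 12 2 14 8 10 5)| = |(0 1 6 4 7 10 5)(2 14 8 12)| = 28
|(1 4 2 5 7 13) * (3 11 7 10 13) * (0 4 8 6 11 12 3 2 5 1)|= 30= |(0 4 5 10 13)(1 8 6 11 7 2)(3 12)|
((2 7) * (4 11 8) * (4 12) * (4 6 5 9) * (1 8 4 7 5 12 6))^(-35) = ((1 8 6 12)(2 5 9 7)(4 11))^(-35) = (1 8 6 12)(2 5 9 7)(4 11)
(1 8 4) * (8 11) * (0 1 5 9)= [1, 11, 2, 3, 5, 9, 6, 7, 4, 0, 10, 8]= (0 1 11 8 4 5 9)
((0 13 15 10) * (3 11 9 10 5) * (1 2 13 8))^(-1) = (0 10 9 11 3 5 15 13 2 1 8)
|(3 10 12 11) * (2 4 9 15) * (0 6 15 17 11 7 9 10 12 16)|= 42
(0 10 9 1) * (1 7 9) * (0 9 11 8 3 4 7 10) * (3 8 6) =(1 9 10)(3 4 7 11 6) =[0, 9, 2, 4, 7, 5, 3, 11, 8, 10, 1, 6]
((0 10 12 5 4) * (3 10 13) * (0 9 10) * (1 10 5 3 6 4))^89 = (0 3 12 10 1 5 9 4 6 13)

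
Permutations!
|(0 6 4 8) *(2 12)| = 4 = |(0 6 4 8)(2 12)|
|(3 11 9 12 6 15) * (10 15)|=7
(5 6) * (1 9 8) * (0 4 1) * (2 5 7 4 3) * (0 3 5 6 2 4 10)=(0 5 2 6 7 10)(1 9 8 3 4)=[5, 9, 6, 4, 1, 2, 7, 10, 3, 8, 0]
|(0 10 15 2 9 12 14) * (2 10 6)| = 6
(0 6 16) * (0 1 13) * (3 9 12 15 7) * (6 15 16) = (0 15 7 3 9 12 16 1 13) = [15, 13, 2, 9, 4, 5, 6, 3, 8, 12, 10, 11, 16, 0, 14, 7, 1]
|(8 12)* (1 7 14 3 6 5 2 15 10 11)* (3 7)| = 8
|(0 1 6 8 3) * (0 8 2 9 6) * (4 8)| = 6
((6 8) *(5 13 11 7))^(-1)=(5 7 11 13)(6 8)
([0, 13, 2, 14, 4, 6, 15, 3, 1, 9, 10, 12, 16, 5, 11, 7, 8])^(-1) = [0, 8, 2, 7, 4, 13, 5, 15, 16, 9, 10, 14, 11, 1, 3, 6, 12]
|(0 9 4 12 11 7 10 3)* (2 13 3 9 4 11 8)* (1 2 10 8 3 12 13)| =|(0 4 13 12 3)(1 2)(7 8 10 9 11)| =10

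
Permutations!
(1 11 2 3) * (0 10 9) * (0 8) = (0 10 9 8)(1 11 2 3) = [10, 11, 3, 1, 4, 5, 6, 7, 0, 8, 9, 2]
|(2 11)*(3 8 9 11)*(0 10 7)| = |(0 10 7)(2 3 8 9 11)| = 15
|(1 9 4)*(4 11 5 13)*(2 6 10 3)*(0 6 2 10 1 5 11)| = |(0 6 1 9)(3 10)(4 5 13)| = 12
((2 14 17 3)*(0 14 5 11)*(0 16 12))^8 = (0 12 16 11 5 2 3 17 14)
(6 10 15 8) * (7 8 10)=(6 7 8)(10 15)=[0, 1, 2, 3, 4, 5, 7, 8, 6, 9, 15, 11, 12, 13, 14, 10]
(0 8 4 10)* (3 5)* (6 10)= (0 8 4 6 10)(3 5)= [8, 1, 2, 5, 6, 3, 10, 7, 4, 9, 0]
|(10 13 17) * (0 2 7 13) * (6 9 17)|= |(0 2 7 13 6 9 17 10)|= 8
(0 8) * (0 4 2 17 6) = (0 8 4 2 17 6) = [8, 1, 17, 3, 2, 5, 0, 7, 4, 9, 10, 11, 12, 13, 14, 15, 16, 6]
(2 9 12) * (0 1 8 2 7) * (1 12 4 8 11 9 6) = [12, 11, 6, 3, 8, 5, 1, 0, 2, 4, 10, 9, 7] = (0 12 7)(1 11 9 4 8 2 6)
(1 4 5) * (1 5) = (5)(1 4) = [0, 4, 2, 3, 1, 5]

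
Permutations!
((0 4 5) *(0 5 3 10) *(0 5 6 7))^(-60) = (0 10 7 3 6 4 5) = ((0 4 3 10 5 6 7))^(-60)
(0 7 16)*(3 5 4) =(0 7 16)(3 5 4) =[7, 1, 2, 5, 3, 4, 6, 16, 8, 9, 10, 11, 12, 13, 14, 15, 0]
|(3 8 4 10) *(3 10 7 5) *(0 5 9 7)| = 10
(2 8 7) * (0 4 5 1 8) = (0 4 5 1 8 7 2) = [4, 8, 0, 3, 5, 1, 6, 2, 7]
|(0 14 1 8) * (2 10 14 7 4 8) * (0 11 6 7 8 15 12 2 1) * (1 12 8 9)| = |(0 9 1 12 2 10 14)(4 15 8 11 6 7)| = 42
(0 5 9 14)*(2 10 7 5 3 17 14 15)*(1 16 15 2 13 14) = [3, 16, 10, 17, 4, 9, 6, 5, 8, 2, 7, 11, 12, 14, 0, 13, 15, 1] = (0 3 17 1 16 15 13 14)(2 10 7 5 9)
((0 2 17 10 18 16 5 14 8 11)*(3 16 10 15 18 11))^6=(0 11 10 18 15 17 2)(3 16 5 14 8)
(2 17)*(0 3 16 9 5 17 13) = (0 3 16 9 5 17 2 13) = [3, 1, 13, 16, 4, 17, 6, 7, 8, 5, 10, 11, 12, 0, 14, 15, 9, 2]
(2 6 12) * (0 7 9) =[7, 1, 6, 3, 4, 5, 12, 9, 8, 0, 10, 11, 2] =(0 7 9)(2 6 12)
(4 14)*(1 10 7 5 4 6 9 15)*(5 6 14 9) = (1 10 7 6 5 4 9 15) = [0, 10, 2, 3, 9, 4, 5, 6, 8, 15, 7, 11, 12, 13, 14, 1]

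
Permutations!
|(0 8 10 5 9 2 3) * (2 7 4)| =9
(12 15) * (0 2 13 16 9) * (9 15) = (0 2 13 16 15 12 9) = [2, 1, 13, 3, 4, 5, 6, 7, 8, 0, 10, 11, 9, 16, 14, 12, 15]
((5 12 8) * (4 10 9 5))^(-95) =((4 10 9 5 12 8))^(-95) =(4 10 9 5 12 8)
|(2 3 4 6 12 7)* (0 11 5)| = |(0 11 5)(2 3 4 6 12 7)| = 6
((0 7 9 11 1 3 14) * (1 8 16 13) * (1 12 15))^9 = ((0 7 9 11 8 16 13 12 15 1 3 14))^9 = (0 1 13 11)(3 12 8 7)(9 14 15 16)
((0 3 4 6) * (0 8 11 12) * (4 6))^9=(0 8)(3 11)(6 12)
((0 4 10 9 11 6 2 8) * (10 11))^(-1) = ((0 4 11 6 2 8)(9 10))^(-1) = (0 8 2 6 11 4)(9 10)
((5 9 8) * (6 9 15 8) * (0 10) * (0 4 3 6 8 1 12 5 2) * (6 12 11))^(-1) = (0 2 8 9 6 11 1 15 5 12 3 4 10)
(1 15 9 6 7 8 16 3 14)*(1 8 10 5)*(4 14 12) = (1 15 9 6 7 10 5)(3 12 4 14 8 16) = [0, 15, 2, 12, 14, 1, 7, 10, 16, 6, 5, 11, 4, 13, 8, 9, 3]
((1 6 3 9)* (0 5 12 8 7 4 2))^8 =((0 5 12 8 7 4 2)(1 6 3 9))^8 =(0 5 12 8 7 4 2)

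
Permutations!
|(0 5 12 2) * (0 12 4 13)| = |(0 5 4 13)(2 12)| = 4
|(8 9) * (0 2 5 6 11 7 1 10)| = 8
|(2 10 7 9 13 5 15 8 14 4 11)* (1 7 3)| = 13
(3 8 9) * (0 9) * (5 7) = (0 9 3 8)(5 7) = [9, 1, 2, 8, 4, 7, 6, 5, 0, 3]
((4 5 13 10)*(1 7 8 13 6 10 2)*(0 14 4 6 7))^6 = ((0 14 4 5 7 8 13 2 1)(6 10))^6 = (0 13 5)(1 8 4)(2 7 14)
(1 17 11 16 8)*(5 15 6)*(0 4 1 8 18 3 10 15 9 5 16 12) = (0 4 1 17 11 12)(3 10 15 6 16 18)(5 9) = [4, 17, 2, 10, 1, 9, 16, 7, 8, 5, 15, 12, 0, 13, 14, 6, 18, 11, 3]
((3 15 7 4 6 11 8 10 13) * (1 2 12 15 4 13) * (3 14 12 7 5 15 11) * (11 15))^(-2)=(1 8 5 12 13 2 10 11 15 14 7)(3 4 6)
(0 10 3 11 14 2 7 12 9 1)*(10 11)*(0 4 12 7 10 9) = (0 11 14 2 10 3 9 1 4 12) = [11, 4, 10, 9, 12, 5, 6, 7, 8, 1, 3, 14, 0, 13, 2]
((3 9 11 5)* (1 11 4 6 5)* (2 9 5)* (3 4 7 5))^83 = (1 11)(2 6 4 5 7 9)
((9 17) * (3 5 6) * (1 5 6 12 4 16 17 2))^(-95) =(1 5 12 4 16 17 9 2)(3 6)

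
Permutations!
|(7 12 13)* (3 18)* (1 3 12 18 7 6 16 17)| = |(1 3 7 18 12 13 6 16 17)| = 9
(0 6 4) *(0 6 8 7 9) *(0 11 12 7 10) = (0 8 10)(4 6)(7 9 11 12) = [8, 1, 2, 3, 6, 5, 4, 9, 10, 11, 0, 12, 7]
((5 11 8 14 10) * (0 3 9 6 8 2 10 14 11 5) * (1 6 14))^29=((0 3 9 14 1 6 8 11 2 10))^29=(0 10 2 11 8 6 1 14 9 3)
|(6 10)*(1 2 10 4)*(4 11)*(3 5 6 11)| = |(1 2 10 11 4)(3 5 6)| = 15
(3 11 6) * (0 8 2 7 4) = (0 8 2 7 4)(3 11 6) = [8, 1, 7, 11, 0, 5, 3, 4, 2, 9, 10, 6]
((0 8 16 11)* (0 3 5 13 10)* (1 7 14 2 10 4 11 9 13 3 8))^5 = (0 10 2 14 7 1)(3 5)(4 13 9 16 8 11)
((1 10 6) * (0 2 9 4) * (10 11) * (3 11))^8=(1 10 3 6 11)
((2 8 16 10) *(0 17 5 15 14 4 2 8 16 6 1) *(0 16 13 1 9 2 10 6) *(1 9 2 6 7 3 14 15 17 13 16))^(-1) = (0 8 10 4 14 3 7 16 2 6 9 13)(5 17)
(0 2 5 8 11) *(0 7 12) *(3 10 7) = (0 2 5 8 11 3 10 7 12) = [2, 1, 5, 10, 4, 8, 6, 12, 11, 9, 7, 3, 0]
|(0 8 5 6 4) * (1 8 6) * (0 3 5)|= 7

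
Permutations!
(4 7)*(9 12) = (4 7)(9 12) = [0, 1, 2, 3, 7, 5, 6, 4, 8, 12, 10, 11, 9]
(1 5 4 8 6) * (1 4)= [0, 5, 2, 3, 8, 1, 4, 7, 6]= (1 5)(4 8 6)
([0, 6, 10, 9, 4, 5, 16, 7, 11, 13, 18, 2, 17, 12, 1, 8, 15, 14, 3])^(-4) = (1 13 10 15 14 9 2 16 17 3 11 6 12 18 8)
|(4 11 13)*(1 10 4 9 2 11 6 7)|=20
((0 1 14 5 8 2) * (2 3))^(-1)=((0 1 14 5 8 3 2))^(-1)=(0 2 3 8 5 14 1)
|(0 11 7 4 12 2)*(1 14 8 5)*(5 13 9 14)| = 12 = |(0 11 7 4 12 2)(1 5)(8 13 9 14)|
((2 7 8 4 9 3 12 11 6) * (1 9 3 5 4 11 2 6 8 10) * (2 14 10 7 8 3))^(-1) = ((1 9 5 4 2 8 11 3 12 14 10))^(-1) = (1 10 14 12 3 11 8 2 4 5 9)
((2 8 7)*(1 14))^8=(14)(2 7 8)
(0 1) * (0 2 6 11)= (0 1 2 6 11)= [1, 2, 6, 3, 4, 5, 11, 7, 8, 9, 10, 0]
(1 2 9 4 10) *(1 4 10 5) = (1 2 9 10 4 5) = [0, 2, 9, 3, 5, 1, 6, 7, 8, 10, 4]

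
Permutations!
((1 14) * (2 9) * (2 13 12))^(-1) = (1 14)(2 12 13 9)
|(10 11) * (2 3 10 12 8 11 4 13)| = |(2 3 10 4 13)(8 11 12)| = 15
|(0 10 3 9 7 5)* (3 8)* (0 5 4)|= 7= |(0 10 8 3 9 7 4)|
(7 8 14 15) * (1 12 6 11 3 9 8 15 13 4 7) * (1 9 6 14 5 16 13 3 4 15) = [0, 12, 2, 6, 7, 16, 11, 1, 5, 8, 10, 4, 14, 15, 3, 9, 13] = (1 12 14 3 6 11 4 7)(5 16 13 15 9 8)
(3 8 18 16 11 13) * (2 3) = [0, 1, 3, 8, 4, 5, 6, 7, 18, 9, 10, 13, 12, 2, 14, 15, 11, 17, 16] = (2 3 8 18 16 11 13)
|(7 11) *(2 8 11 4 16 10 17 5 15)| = |(2 8 11 7 4 16 10 17 5 15)| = 10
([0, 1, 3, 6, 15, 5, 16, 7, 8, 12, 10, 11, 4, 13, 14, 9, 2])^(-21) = (2 16 6 3)(4 12 9 15)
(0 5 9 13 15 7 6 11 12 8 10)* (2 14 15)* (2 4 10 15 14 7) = (0 5 9 13 4 10)(2 7 6 11 12 8 15) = [5, 1, 7, 3, 10, 9, 11, 6, 15, 13, 0, 12, 8, 4, 14, 2]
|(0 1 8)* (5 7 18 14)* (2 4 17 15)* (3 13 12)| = |(0 1 8)(2 4 17 15)(3 13 12)(5 7 18 14)| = 12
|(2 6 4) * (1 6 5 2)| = |(1 6 4)(2 5)| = 6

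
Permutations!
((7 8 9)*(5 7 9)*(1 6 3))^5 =(9)(1 3 6)(5 8 7)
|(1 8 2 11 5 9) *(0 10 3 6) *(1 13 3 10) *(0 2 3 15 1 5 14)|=|(0 5 9 13 15 1 8 3 6 2 11 14)|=12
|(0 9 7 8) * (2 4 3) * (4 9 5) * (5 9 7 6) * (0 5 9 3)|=|(0 3 2 7 8 5 4)(6 9)|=14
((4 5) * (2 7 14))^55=(2 7 14)(4 5)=((2 7 14)(4 5))^55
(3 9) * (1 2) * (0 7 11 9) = [7, 2, 1, 0, 4, 5, 6, 11, 8, 3, 10, 9] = (0 7 11 9 3)(1 2)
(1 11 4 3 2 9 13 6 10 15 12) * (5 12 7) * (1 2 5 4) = [0, 11, 9, 5, 3, 12, 10, 4, 8, 13, 15, 1, 2, 6, 14, 7] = (1 11)(2 9 13 6 10 15 7 4 3 5 12)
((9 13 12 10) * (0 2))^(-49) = ((0 2)(9 13 12 10))^(-49) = (0 2)(9 10 12 13)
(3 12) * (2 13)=(2 13)(3 12)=[0, 1, 13, 12, 4, 5, 6, 7, 8, 9, 10, 11, 3, 2]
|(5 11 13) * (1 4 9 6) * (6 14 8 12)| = |(1 4 9 14 8 12 6)(5 11 13)| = 21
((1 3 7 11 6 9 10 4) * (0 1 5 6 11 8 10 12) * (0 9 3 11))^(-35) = ((0 1 11)(3 7 8 10 4 5 6)(9 12))^(-35) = (0 1 11)(9 12)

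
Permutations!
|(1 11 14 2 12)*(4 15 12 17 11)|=4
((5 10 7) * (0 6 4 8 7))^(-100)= (0 5 8 6 10 7 4)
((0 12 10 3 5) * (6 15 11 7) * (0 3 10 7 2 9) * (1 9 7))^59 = ((0 12 1 9)(2 7 6 15 11)(3 5))^59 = (0 9 1 12)(2 11 15 6 7)(3 5)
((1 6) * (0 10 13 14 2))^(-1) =((0 10 13 14 2)(1 6))^(-1) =(0 2 14 13 10)(1 6)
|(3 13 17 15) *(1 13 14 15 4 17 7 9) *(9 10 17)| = 21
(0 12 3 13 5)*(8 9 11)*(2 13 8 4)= (0 12 3 8 9 11 4 2 13 5)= [12, 1, 13, 8, 2, 0, 6, 7, 9, 11, 10, 4, 3, 5]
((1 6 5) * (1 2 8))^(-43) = (1 5 8 6 2)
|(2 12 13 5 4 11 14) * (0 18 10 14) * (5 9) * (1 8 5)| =|(0 18 10 14 2 12 13 9 1 8 5 4 11)| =13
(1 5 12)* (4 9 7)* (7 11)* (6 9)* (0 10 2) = (0 10 2)(1 5 12)(4 6 9 11 7) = [10, 5, 0, 3, 6, 12, 9, 4, 8, 11, 2, 7, 1]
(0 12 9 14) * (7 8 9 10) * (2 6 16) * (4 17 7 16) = [12, 1, 6, 3, 17, 5, 4, 8, 9, 14, 16, 11, 10, 13, 0, 15, 2, 7] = (0 12 10 16 2 6 4 17 7 8 9 14)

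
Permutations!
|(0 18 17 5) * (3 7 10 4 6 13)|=12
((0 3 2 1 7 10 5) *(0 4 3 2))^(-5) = (0 7 4 2 10 3 1 5)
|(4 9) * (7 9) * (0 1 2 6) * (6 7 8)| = |(0 1 2 7 9 4 8 6)| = 8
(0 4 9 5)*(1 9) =(0 4 1 9 5) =[4, 9, 2, 3, 1, 0, 6, 7, 8, 5]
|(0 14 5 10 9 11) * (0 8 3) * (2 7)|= 8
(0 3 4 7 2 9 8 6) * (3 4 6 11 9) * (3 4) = (0 3 6)(2 4 7)(8 11 9) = [3, 1, 4, 6, 7, 5, 0, 2, 11, 8, 10, 9]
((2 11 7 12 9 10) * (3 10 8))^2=((2 11 7 12 9 8 3 10))^2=(2 7 9 3)(8 10 11 12)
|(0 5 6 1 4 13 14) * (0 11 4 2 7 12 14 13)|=10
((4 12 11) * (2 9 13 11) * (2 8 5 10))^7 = ((2 9 13 11 4 12 8 5 10))^7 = (2 5 12 11 9 10 8 4 13)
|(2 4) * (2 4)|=1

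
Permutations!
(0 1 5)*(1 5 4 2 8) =(0 5)(1 4 2 8) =[5, 4, 8, 3, 2, 0, 6, 7, 1]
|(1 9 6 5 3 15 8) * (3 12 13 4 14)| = 11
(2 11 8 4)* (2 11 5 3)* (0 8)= (0 8 4 11)(2 5 3)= [8, 1, 5, 2, 11, 3, 6, 7, 4, 9, 10, 0]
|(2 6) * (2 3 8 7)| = |(2 6 3 8 7)| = 5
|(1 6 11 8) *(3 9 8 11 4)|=6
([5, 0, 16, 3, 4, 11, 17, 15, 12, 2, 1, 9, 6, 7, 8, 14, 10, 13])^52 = [2, 9, 0, 3, 4, 16, 15, 12, 13, 1, 11, 10, 7, 8, 17, 6, 5, 14]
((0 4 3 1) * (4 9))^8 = ((0 9 4 3 1))^8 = (0 3 9 1 4)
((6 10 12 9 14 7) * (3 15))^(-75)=((3 15)(6 10 12 9 14 7))^(-75)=(3 15)(6 9)(7 12)(10 14)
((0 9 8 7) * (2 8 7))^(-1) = ((0 9 7)(2 8))^(-1) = (0 7 9)(2 8)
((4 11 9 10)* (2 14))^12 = (14)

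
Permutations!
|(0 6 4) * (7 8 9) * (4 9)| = 6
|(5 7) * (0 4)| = |(0 4)(5 7)| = 2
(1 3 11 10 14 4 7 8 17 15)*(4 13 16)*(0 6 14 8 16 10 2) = [6, 3, 0, 11, 7, 5, 14, 16, 17, 9, 8, 2, 12, 10, 13, 1, 4, 15] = (0 6 14 13 10 8 17 15 1 3 11 2)(4 7 16)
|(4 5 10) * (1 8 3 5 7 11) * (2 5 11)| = |(1 8 3 11)(2 5 10 4 7)| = 20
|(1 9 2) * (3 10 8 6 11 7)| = |(1 9 2)(3 10 8 6 11 7)| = 6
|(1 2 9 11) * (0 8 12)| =12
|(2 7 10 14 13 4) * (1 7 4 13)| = 4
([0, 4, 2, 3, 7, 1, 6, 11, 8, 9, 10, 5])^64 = (1 5 11 7 4)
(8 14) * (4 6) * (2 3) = (2 3)(4 6)(8 14) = [0, 1, 3, 2, 6, 5, 4, 7, 14, 9, 10, 11, 12, 13, 8]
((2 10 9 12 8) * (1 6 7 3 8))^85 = ((1 6 7 3 8 2 10 9 12))^85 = (1 8 12 3 9 7 10 6 2)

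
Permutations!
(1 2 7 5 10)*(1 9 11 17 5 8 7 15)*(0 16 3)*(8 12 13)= (0 16 3)(1 2 15)(5 10 9 11 17)(7 12 13 8)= [16, 2, 15, 0, 4, 10, 6, 12, 7, 11, 9, 17, 13, 8, 14, 1, 3, 5]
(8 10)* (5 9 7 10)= (5 9 7 10 8)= [0, 1, 2, 3, 4, 9, 6, 10, 5, 7, 8]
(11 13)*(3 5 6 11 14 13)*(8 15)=(3 5 6 11)(8 15)(13 14)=[0, 1, 2, 5, 4, 6, 11, 7, 15, 9, 10, 3, 12, 14, 13, 8]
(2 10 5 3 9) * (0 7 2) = [7, 1, 10, 9, 4, 3, 6, 2, 8, 0, 5] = (0 7 2 10 5 3 9)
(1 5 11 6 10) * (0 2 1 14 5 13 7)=(0 2 1 13 7)(5 11 6 10 14)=[2, 13, 1, 3, 4, 11, 10, 0, 8, 9, 14, 6, 12, 7, 5]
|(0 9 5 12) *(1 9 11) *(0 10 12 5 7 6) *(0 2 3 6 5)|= 6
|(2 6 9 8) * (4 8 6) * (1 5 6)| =|(1 5 6 9)(2 4 8)| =12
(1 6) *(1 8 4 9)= (1 6 8 4 9)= [0, 6, 2, 3, 9, 5, 8, 7, 4, 1]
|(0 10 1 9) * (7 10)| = 5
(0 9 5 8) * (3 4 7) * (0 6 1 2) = (0 9 5 8 6 1 2)(3 4 7) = [9, 2, 0, 4, 7, 8, 1, 3, 6, 5]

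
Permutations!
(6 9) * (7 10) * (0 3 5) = (0 3 5)(6 9)(7 10) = [3, 1, 2, 5, 4, 0, 9, 10, 8, 6, 7]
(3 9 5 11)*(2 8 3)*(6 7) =(2 8 3 9 5 11)(6 7) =[0, 1, 8, 9, 4, 11, 7, 6, 3, 5, 10, 2]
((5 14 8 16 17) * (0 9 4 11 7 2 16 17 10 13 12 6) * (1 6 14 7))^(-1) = (0 6 1 11 4 9)(2 7 5 17 8 14 12 13 10 16) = ((0 9 4 11 1 6)(2 16 10 13 12 14 8 17 5 7))^(-1)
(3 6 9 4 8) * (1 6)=[0, 6, 2, 1, 8, 5, 9, 7, 3, 4]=(1 6 9 4 8 3)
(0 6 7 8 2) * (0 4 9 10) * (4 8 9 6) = (0 4 6 7 9 10)(2 8) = [4, 1, 8, 3, 6, 5, 7, 9, 2, 10, 0]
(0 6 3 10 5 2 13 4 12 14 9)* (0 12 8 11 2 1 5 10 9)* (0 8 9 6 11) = [11, 5, 13, 6, 9, 1, 3, 7, 0, 12, 10, 2, 14, 4, 8] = (0 11 2 13 4 9 12 14 8)(1 5)(3 6)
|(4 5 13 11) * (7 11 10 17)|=|(4 5 13 10 17 7 11)|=7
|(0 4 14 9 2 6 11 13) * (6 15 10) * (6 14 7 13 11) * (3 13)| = |(0 4 7 3 13)(2 15 10 14 9)| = 5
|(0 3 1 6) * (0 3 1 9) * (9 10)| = |(0 1 6 3 10 9)| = 6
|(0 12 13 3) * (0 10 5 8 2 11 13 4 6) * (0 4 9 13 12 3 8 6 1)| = 42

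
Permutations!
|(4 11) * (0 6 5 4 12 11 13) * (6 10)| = 6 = |(0 10 6 5 4 13)(11 12)|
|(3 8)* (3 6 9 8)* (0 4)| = |(0 4)(6 9 8)| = 6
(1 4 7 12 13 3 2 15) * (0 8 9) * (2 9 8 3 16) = (0 3 9)(1 4 7 12 13 16 2 15) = [3, 4, 15, 9, 7, 5, 6, 12, 8, 0, 10, 11, 13, 16, 14, 1, 2]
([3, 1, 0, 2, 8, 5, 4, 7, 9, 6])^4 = [3, 1, 0, 2, 4, 5, 6, 7, 8, 9]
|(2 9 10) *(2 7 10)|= |(2 9)(7 10)|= 2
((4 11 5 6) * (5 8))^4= (4 6 5 8 11)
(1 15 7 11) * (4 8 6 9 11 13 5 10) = (1 15 7 13 5 10 4 8 6 9 11) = [0, 15, 2, 3, 8, 10, 9, 13, 6, 11, 4, 1, 12, 5, 14, 7]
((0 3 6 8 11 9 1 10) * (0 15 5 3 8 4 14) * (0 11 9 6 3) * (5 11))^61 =((0 8 9 1 10 15 11 6 4 14 5))^61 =(0 11 8 6 9 4 1 14 10 5 15)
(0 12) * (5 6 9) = (0 12)(5 6 9) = [12, 1, 2, 3, 4, 6, 9, 7, 8, 5, 10, 11, 0]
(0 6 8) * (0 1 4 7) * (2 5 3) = (0 6 8 1 4 7)(2 5 3) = [6, 4, 5, 2, 7, 3, 8, 0, 1]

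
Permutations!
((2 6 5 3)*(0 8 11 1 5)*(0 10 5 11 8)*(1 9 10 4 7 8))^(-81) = (1 6 10 8 2 9 7 3 11 4 5)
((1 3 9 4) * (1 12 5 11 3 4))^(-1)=((1 4 12 5 11 3 9))^(-1)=(1 9 3 11 5 12 4)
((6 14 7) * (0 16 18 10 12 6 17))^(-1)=((0 16 18 10 12 6 14 7 17))^(-1)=(0 17 7 14 6 12 10 18 16)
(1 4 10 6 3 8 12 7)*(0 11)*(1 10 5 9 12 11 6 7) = (0 6 3 8 11)(1 4 5 9 12)(7 10) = [6, 4, 2, 8, 5, 9, 3, 10, 11, 12, 7, 0, 1]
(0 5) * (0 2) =[5, 1, 0, 3, 4, 2] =(0 5 2)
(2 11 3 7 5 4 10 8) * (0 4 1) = (0 4 10 8 2 11 3 7 5 1) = [4, 0, 11, 7, 10, 1, 6, 5, 2, 9, 8, 3]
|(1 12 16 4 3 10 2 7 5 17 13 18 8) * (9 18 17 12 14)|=40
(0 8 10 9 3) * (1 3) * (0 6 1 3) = [8, 0, 2, 6, 4, 5, 1, 7, 10, 3, 9] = (0 8 10 9 3 6 1)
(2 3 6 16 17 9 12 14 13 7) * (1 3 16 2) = (1 3 6 2 16 17 9 12 14 13 7) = [0, 3, 16, 6, 4, 5, 2, 1, 8, 12, 10, 11, 14, 7, 13, 15, 17, 9]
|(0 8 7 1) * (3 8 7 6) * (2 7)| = |(0 2 7 1)(3 8 6)| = 12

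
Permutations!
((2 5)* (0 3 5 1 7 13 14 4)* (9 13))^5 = ((0 3 5 2 1 7 9 13 14 4))^5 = (0 7)(1 4)(2 14)(3 9)(5 13)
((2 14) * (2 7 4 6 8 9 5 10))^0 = (14)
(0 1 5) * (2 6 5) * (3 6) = (0 1 2 3 6 5) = [1, 2, 3, 6, 4, 0, 5]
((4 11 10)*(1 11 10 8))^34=(1 11 8)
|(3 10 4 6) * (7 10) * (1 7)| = |(1 7 10 4 6 3)| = 6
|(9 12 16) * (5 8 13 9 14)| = 7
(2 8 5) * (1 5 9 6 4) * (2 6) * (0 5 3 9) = (0 5 6 4 1 3 9 2 8) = [5, 3, 8, 9, 1, 6, 4, 7, 0, 2]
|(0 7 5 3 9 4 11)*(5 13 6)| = 9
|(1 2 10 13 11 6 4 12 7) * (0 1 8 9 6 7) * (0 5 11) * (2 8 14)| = |(0 1 8 9 6 4 12 5 11 7 14 2 10 13)| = 14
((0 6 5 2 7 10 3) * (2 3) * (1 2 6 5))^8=(0 3 5)(1 10 2 6 7)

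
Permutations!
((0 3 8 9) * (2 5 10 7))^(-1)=((0 3 8 9)(2 5 10 7))^(-1)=(0 9 8 3)(2 7 10 5)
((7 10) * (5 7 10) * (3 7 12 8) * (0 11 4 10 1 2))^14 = ((0 11 4 10 1 2)(3 7 5 12 8))^14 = (0 4 1)(2 11 10)(3 8 12 5 7)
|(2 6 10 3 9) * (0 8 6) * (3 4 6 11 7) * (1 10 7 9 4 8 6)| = 11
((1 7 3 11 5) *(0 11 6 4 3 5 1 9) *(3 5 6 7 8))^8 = ((0 11 1 8 3 7 6 4 5 9))^8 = (0 5 6 3 1)(4 7 8 11 9)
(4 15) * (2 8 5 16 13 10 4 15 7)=(2 8 5 16 13 10 4 7)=[0, 1, 8, 3, 7, 16, 6, 2, 5, 9, 4, 11, 12, 10, 14, 15, 13]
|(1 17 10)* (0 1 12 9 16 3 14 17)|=|(0 1)(3 14 17 10 12 9 16)|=14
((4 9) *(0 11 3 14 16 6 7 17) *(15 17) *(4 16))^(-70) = (0 6 14 17 16 3 15 9 11 7 4)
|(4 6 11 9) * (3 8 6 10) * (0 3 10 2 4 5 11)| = 12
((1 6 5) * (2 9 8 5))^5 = (1 5 8 9 2 6)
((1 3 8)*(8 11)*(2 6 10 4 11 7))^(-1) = (1 8 11 4 10 6 2 7 3)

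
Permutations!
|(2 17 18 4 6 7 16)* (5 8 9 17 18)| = 12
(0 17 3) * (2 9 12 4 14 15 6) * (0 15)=(0 17 3 15 6 2 9 12 4 14)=[17, 1, 9, 15, 14, 5, 2, 7, 8, 12, 10, 11, 4, 13, 0, 6, 16, 3]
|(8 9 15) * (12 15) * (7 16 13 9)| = |(7 16 13 9 12 15 8)| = 7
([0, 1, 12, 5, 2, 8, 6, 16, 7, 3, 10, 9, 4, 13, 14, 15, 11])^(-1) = (2 4 12)(3 9 11 16 7 8 5)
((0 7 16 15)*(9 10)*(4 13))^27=((0 7 16 15)(4 13)(9 10))^27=(0 15 16 7)(4 13)(9 10)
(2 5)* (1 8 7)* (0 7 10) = (0 7 1 8 10)(2 5) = [7, 8, 5, 3, 4, 2, 6, 1, 10, 9, 0]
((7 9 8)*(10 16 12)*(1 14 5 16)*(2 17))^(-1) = (1 10 12 16 5 14)(2 17)(7 8 9)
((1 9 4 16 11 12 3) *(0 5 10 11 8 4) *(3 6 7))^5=(0 6)(1 11)(3 10)(4 8 16)(5 7)(9 12)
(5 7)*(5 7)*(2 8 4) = (2 8 4) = [0, 1, 8, 3, 2, 5, 6, 7, 4]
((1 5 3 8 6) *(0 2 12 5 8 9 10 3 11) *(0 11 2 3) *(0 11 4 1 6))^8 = (2 5 12)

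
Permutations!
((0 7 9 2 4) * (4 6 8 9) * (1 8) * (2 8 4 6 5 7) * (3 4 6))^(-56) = (9)(0 3 5)(2 4 7)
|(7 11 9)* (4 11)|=|(4 11 9 7)|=4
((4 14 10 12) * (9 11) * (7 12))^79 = ((4 14 10 7 12)(9 11))^79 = (4 12 7 10 14)(9 11)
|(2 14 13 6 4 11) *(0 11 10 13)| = 4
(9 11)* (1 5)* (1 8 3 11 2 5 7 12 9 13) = (1 7 12 9 2 5 8 3 11 13) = [0, 7, 5, 11, 4, 8, 6, 12, 3, 2, 10, 13, 9, 1]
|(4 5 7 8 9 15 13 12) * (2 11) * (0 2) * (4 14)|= |(0 2 11)(4 5 7 8 9 15 13 12 14)|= 9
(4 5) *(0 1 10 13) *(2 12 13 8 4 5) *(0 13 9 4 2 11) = (13)(0 1 10 8 2 12 9 4 11) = [1, 10, 12, 3, 11, 5, 6, 7, 2, 4, 8, 0, 9, 13]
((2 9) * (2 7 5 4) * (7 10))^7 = ((2 9 10 7 5 4))^7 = (2 9 10 7 5 4)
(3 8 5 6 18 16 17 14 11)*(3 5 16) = (3 8 16 17 14 11 5 6 18) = [0, 1, 2, 8, 4, 6, 18, 7, 16, 9, 10, 5, 12, 13, 11, 15, 17, 14, 3]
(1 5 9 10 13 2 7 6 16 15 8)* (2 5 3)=(1 3 2 7 6 16 15 8)(5 9 10 13)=[0, 3, 7, 2, 4, 9, 16, 6, 1, 10, 13, 11, 12, 5, 14, 8, 15]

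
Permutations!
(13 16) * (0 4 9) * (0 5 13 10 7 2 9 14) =(0 4 14)(2 9 5 13 16 10 7) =[4, 1, 9, 3, 14, 13, 6, 2, 8, 5, 7, 11, 12, 16, 0, 15, 10]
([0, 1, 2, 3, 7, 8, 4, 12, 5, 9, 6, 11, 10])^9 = (4 6 10 12 7)(5 8)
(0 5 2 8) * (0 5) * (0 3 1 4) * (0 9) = (0 3 1 4 9)(2 8 5) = [3, 4, 8, 1, 9, 2, 6, 7, 5, 0]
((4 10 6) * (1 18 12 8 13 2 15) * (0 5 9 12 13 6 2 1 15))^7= (0 10 6 12 5 2 4 8 9)(1 18 13)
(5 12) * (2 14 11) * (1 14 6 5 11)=(1 14)(2 6 5 12 11)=[0, 14, 6, 3, 4, 12, 5, 7, 8, 9, 10, 2, 11, 13, 1]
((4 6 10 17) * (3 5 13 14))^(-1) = ((3 5 13 14)(4 6 10 17))^(-1) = (3 14 13 5)(4 17 10 6)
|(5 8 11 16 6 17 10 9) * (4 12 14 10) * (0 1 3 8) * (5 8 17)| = 14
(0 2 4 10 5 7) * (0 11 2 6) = (0 6)(2 4 10 5 7 11) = [6, 1, 4, 3, 10, 7, 0, 11, 8, 9, 5, 2]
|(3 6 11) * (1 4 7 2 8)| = 15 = |(1 4 7 2 8)(3 6 11)|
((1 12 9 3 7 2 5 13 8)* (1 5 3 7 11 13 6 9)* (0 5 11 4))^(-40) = ((0 5 6 9 7 2 3 4)(1 12)(8 11 13))^(-40) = (8 13 11)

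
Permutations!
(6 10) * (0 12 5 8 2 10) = (0 12 5 8 2 10 6) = [12, 1, 10, 3, 4, 8, 0, 7, 2, 9, 6, 11, 5]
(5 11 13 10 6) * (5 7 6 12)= (5 11 13 10 12)(6 7)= [0, 1, 2, 3, 4, 11, 7, 6, 8, 9, 12, 13, 5, 10]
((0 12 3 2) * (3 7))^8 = ((0 12 7 3 2))^8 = (0 3 12 2 7)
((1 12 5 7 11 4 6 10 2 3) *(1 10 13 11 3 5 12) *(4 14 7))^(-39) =(2 5 4 6 13 11 14 7 3 10)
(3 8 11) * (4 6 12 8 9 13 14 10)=(3 9 13 14 10 4 6 12 8 11)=[0, 1, 2, 9, 6, 5, 12, 7, 11, 13, 4, 3, 8, 14, 10]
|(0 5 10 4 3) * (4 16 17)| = 7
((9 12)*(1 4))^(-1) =(1 4)(9 12)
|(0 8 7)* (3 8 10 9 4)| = 7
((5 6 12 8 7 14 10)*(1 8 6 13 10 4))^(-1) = ((1 8 7 14 4)(5 13 10)(6 12))^(-1) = (1 4 14 7 8)(5 10 13)(6 12)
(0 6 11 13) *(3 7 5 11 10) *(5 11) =(0 6 10 3 7 11 13) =[6, 1, 2, 7, 4, 5, 10, 11, 8, 9, 3, 13, 12, 0]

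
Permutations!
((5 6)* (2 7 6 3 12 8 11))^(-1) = ((2 7 6 5 3 12 8 11))^(-1) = (2 11 8 12 3 5 6 7)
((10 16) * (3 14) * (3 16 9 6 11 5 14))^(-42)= (16)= ((5 14 16 10 9 6 11))^(-42)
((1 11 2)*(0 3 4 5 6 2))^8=((0 3 4 5 6 2 1 11))^8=(11)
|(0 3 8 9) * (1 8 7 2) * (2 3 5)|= 6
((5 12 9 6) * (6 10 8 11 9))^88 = (5 12 6)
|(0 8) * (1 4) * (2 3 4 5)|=10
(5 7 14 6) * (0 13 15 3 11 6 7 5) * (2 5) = (0 13 15 3 11 6)(2 5)(7 14) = [13, 1, 5, 11, 4, 2, 0, 14, 8, 9, 10, 6, 12, 15, 7, 3]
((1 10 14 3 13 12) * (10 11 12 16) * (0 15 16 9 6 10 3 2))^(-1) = ((0 15 16 3 13 9 6 10 14 2)(1 11 12))^(-1) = (0 2 14 10 6 9 13 3 16 15)(1 12 11)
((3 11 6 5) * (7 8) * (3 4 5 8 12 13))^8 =(3 11 6 8 7 12 13)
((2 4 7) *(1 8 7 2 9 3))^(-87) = (1 9 8 3 7)(2 4)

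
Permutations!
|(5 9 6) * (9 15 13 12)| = |(5 15 13 12 9 6)| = 6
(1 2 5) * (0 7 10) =(0 7 10)(1 2 5) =[7, 2, 5, 3, 4, 1, 6, 10, 8, 9, 0]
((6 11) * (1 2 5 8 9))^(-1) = (1 9 8 5 2)(6 11)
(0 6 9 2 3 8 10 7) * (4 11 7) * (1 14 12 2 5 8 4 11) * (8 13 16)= (0 6 9 5 13 16 8 10 11 7)(1 14 12 2 3 4)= [6, 14, 3, 4, 1, 13, 9, 0, 10, 5, 11, 7, 2, 16, 12, 15, 8]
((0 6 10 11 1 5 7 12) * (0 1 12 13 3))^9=(0 3 13 7 5 1 12 11 10 6)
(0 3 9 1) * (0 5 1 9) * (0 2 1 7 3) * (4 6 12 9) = [0, 5, 1, 2, 6, 7, 12, 3, 8, 4, 10, 11, 9] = (1 5 7 3 2)(4 6 12 9)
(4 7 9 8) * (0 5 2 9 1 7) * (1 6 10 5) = (0 1 7 6 10 5 2 9 8 4) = [1, 7, 9, 3, 0, 2, 10, 6, 4, 8, 5]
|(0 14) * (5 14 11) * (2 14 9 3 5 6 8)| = 6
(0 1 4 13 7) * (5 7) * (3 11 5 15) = [1, 4, 2, 11, 13, 7, 6, 0, 8, 9, 10, 5, 12, 15, 14, 3] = (0 1 4 13 15 3 11 5 7)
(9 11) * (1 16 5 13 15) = (1 16 5 13 15)(9 11) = [0, 16, 2, 3, 4, 13, 6, 7, 8, 11, 10, 9, 12, 15, 14, 1, 5]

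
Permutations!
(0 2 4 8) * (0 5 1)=[2, 0, 4, 3, 8, 1, 6, 7, 5]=(0 2 4 8 5 1)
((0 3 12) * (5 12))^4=(12)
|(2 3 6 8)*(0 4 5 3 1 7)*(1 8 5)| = |(0 4 1 7)(2 8)(3 6 5)| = 12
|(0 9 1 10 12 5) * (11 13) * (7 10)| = |(0 9 1 7 10 12 5)(11 13)| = 14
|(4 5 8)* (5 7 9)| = |(4 7 9 5 8)| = 5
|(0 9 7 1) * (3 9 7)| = 6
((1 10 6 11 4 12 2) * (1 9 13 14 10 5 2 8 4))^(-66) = ((1 5 2 9 13 14 10 6 11)(4 12 8))^(-66) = (1 10 9)(2 11 14)(5 6 13)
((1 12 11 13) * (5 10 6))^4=(13)(5 10 6)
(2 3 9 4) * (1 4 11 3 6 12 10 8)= (1 4 2 6 12 10 8)(3 9 11)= [0, 4, 6, 9, 2, 5, 12, 7, 1, 11, 8, 3, 10]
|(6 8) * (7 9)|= 2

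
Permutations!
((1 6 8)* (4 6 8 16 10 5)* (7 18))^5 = (1 8)(7 18)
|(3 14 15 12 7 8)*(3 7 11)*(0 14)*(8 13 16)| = 12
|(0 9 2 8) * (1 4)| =4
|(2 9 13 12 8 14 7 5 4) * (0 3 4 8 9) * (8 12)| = |(0 3 4 2)(5 12 9 13 8 14 7)| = 28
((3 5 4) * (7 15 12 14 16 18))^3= (7 14)(12 18)(15 16)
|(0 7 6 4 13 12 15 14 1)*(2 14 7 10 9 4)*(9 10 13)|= |(0 13 12 15 7 6 2 14 1)(4 9)|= 18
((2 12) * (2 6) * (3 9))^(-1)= (2 6 12)(3 9)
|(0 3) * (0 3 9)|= 2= |(0 9)|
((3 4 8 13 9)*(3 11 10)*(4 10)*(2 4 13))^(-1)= (2 8 4)(3 10)(9 13 11)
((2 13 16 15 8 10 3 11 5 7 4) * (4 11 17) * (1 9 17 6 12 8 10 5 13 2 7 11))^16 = (1 9 17 4 7)(3 13 12 15 5)(6 16 8 10 11)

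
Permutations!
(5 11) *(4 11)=(4 11 5)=[0, 1, 2, 3, 11, 4, 6, 7, 8, 9, 10, 5]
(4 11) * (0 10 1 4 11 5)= [10, 4, 2, 3, 5, 0, 6, 7, 8, 9, 1, 11]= (11)(0 10 1 4 5)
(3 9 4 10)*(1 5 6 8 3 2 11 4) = [0, 5, 11, 9, 10, 6, 8, 7, 3, 1, 2, 4] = (1 5 6 8 3 9)(2 11 4 10)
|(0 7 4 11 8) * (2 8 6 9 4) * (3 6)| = |(0 7 2 8)(3 6 9 4 11)| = 20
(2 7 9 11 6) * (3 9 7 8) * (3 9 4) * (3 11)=(2 8 9 3 4 11 6)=[0, 1, 8, 4, 11, 5, 2, 7, 9, 3, 10, 6]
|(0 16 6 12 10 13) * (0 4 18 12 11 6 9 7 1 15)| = |(0 16 9 7 1 15)(4 18 12 10 13)(6 11)| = 30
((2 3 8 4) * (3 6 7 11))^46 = ((2 6 7 11 3 8 4))^46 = (2 3 6 8 7 4 11)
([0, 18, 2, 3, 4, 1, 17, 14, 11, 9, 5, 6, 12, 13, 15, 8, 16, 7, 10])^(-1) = (1 5 10 18)(6 11 8 15 14 7 17)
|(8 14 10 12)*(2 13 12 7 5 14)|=4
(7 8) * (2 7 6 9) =[0, 1, 7, 3, 4, 5, 9, 8, 6, 2] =(2 7 8 6 9)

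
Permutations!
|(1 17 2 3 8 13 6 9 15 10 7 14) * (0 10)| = 13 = |(0 10 7 14 1 17 2 3 8 13 6 9 15)|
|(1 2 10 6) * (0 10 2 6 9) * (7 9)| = |(0 10 7 9)(1 6)| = 4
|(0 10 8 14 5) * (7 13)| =10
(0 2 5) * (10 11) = (0 2 5)(10 11) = [2, 1, 5, 3, 4, 0, 6, 7, 8, 9, 11, 10]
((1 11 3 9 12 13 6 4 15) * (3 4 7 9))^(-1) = ((1 11 4 15)(6 7 9 12 13))^(-1) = (1 15 4 11)(6 13 12 9 7)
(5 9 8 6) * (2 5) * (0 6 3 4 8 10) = (0 6 2 5 9 10)(3 4 8) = [6, 1, 5, 4, 8, 9, 2, 7, 3, 10, 0]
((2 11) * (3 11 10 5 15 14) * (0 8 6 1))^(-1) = ((0 8 6 1)(2 10 5 15 14 3 11))^(-1) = (0 1 6 8)(2 11 3 14 15 5 10)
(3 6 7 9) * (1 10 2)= (1 10 2)(3 6 7 9)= [0, 10, 1, 6, 4, 5, 7, 9, 8, 3, 2]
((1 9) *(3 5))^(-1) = (1 9)(3 5)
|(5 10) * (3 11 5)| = 4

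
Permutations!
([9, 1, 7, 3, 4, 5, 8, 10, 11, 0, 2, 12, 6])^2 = (2 10 7)(6 11)(8 12)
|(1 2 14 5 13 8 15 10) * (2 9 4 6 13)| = 24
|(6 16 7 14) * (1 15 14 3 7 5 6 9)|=|(1 15 14 9)(3 7)(5 6 16)|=12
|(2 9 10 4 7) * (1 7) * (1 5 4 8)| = 6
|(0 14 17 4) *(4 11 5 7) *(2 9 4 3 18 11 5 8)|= |(0 14 17 5 7 3 18 11 8 2 9 4)|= 12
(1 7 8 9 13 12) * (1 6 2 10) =(1 7 8 9 13 12 6 2 10) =[0, 7, 10, 3, 4, 5, 2, 8, 9, 13, 1, 11, 6, 12]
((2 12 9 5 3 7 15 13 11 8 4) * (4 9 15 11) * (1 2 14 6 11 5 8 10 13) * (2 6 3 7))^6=((1 6 11 10 13 4 14 3 2 12 15)(5 7)(8 9))^6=(1 14 6 3 11 2 10 12 13 15 4)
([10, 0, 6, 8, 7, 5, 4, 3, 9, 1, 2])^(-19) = [10, 0, 6, 8, 7, 5, 4, 3, 9, 1, 2]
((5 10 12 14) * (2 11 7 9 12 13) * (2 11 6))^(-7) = (2 6)(5 10 13 11 7 9 12 14) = ((2 6)(5 10 13 11 7 9 12 14))^(-7)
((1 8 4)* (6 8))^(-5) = ((1 6 8 4))^(-5) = (1 4 8 6)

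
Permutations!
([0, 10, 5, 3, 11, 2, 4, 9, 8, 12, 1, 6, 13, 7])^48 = (13)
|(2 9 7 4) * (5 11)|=|(2 9 7 4)(5 11)|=4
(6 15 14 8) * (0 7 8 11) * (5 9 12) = (0 7 8 6 15 14 11)(5 9 12) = [7, 1, 2, 3, 4, 9, 15, 8, 6, 12, 10, 0, 5, 13, 11, 14]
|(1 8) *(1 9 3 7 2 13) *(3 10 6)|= 9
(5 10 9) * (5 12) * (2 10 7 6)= (2 10 9 12 5 7 6)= [0, 1, 10, 3, 4, 7, 2, 6, 8, 12, 9, 11, 5]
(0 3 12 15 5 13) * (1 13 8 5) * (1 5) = [3, 13, 2, 12, 4, 8, 6, 7, 1, 9, 10, 11, 15, 0, 14, 5] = (0 3 12 15 5 8 1 13)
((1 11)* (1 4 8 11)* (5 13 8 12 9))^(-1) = ((4 12 9 5 13 8 11))^(-1) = (4 11 8 13 5 9 12)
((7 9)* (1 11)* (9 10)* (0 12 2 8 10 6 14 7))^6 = (14)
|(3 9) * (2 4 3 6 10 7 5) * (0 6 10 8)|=21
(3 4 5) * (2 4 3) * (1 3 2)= (1 3 2 4 5)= [0, 3, 4, 2, 5, 1]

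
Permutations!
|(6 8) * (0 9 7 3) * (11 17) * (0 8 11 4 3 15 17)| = |(0 9 7 15 17 4 3 8 6 11)| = 10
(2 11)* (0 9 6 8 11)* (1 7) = (0 9 6 8 11 2)(1 7) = [9, 7, 0, 3, 4, 5, 8, 1, 11, 6, 10, 2]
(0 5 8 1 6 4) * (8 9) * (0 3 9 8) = (0 5 8 1 6 4 3 9) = [5, 6, 2, 9, 3, 8, 4, 7, 1, 0]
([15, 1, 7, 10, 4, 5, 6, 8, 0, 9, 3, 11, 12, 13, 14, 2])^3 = [7, 1, 0, 10, 4, 5, 6, 15, 2, 9, 3, 11, 12, 13, 14, 8]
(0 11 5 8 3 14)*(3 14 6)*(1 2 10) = (0 11 5 8 14)(1 2 10)(3 6) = [11, 2, 10, 6, 4, 8, 3, 7, 14, 9, 1, 5, 12, 13, 0]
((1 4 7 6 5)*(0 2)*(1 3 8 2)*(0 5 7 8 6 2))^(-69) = (0 8 4 1)(2 5 3 6 7)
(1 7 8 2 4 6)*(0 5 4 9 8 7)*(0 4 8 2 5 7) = [7, 4, 9, 3, 6, 8, 1, 0, 5, 2] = (0 7)(1 4 6)(2 9)(5 8)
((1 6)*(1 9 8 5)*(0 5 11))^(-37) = ((0 5 1 6 9 8 11))^(-37) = (0 8 6 5 11 9 1)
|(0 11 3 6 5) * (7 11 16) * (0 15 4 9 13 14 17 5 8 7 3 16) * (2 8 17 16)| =20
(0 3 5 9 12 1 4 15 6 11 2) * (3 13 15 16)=[13, 4, 0, 5, 16, 9, 11, 7, 8, 12, 10, 2, 1, 15, 14, 6, 3]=(0 13 15 6 11 2)(1 4 16 3 5 9 12)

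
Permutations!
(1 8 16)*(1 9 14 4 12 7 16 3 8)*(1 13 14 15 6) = [0, 13, 2, 8, 12, 5, 1, 16, 3, 15, 10, 11, 7, 14, 4, 6, 9] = (1 13 14 4 12 7 16 9 15 6)(3 8)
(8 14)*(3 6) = [0, 1, 2, 6, 4, 5, 3, 7, 14, 9, 10, 11, 12, 13, 8] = (3 6)(8 14)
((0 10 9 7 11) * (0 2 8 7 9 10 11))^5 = (11)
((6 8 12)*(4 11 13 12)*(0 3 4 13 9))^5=(6 8 13 12)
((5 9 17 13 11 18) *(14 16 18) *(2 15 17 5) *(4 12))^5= (2 14 17 18 11 15 16 13)(4 12)(5 9)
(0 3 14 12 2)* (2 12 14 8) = (14)(0 3 8 2) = [3, 1, 0, 8, 4, 5, 6, 7, 2, 9, 10, 11, 12, 13, 14]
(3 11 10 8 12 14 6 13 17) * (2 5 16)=(2 5 16)(3 11 10 8 12 14 6 13 17)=[0, 1, 5, 11, 4, 16, 13, 7, 12, 9, 8, 10, 14, 17, 6, 15, 2, 3]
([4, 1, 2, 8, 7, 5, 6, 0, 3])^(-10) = (8)(0 7 4)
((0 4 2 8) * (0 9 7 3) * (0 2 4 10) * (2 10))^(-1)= ((0 2 8 9 7 3 10))^(-1)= (0 10 3 7 9 8 2)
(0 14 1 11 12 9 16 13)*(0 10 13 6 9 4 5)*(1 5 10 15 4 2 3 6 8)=[14, 11, 3, 6, 10, 0, 9, 7, 1, 16, 13, 12, 2, 15, 5, 4, 8]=(0 14 5)(1 11 12 2 3 6 9 16 8)(4 10 13 15)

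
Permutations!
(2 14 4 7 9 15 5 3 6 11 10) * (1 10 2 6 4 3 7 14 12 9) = (1 10 6 11 2 12 9 15 5 7)(3 4 14) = [0, 10, 12, 4, 14, 7, 11, 1, 8, 15, 6, 2, 9, 13, 3, 5]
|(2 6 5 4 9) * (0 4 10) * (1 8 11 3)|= 28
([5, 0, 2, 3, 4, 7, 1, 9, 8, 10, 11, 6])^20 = [10, 9, 2, 3, 4, 11, 7, 6, 8, 1, 0, 5]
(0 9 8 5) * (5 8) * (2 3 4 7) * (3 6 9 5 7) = (0 5)(2 6 9 7)(3 4) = [5, 1, 6, 4, 3, 0, 9, 2, 8, 7]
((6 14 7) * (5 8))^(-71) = ((5 8)(6 14 7))^(-71) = (5 8)(6 14 7)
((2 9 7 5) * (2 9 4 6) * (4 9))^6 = (9) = ((2 9 7 5 4 6))^6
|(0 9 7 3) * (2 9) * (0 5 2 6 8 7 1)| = 9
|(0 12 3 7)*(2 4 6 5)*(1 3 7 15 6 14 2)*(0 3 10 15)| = |(0 12 7 3)(1 10 15 6 5)(2 4 14)| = 60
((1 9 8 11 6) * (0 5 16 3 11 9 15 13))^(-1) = (0 13 15 1 6 11 3 16 5)(8 9) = ((0 5 16 3 11 6 1 15 13)(8 9))^(-1)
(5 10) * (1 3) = (1 3)(5 10) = [0, 3, 2, 1, 4, 10, 6, 7, 8, 9, 5]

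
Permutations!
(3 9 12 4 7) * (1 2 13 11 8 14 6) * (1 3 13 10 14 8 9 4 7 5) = (1 2 10 14 6 3 4 5)(7 13 11 9 12) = [0, 2, 10, 4, 5, 1, 3, 13, 8, 12, 14, 9, 7, 11, 6]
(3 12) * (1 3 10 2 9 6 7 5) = (1 3 12 10 2 9 6 7 5) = [0, 3, 9, 12, 4, 1, 7, 5, 8, 6, 2, 11, 10]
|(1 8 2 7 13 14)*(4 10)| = 6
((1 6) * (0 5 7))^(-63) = (7)(1 6)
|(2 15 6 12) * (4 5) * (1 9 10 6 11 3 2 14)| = |(1 9 10 6 12 14)(2 15 11 3)(4 5)| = 12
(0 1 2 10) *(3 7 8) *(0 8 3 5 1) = (1 2 10 8 5)(3 7) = [0, 2, 10, 7, 4, 1, 6, 3, 5, 9, 8]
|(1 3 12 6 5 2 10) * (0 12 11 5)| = 6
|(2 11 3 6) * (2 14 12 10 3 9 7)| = |(2 11 9 7)(3 6 14 12 10)| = 20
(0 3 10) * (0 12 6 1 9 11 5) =(0 3 10 12 6 1 9 11 5) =[3, 9, 2, 10, 4, 0, 1, 7, 8, 11, 12, 5, 6]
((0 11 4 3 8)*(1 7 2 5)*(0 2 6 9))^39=((0 11 4 3 8 2 5 1 7 6 9))^39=(0 5 11 1 4 7 3 6 8 9 2)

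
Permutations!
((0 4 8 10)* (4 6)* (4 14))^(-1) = ((0 6 14 4 8 10))^(-1) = (0 10 8 4 14 6)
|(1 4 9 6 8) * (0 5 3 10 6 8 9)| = 9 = |(0 5 3 10 6 9 8 1 4)|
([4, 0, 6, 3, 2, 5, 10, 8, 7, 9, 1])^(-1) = [1, 10, 4, 3, 0, 5, 2, 8, 7, 9, 6]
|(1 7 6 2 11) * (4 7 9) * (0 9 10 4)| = 14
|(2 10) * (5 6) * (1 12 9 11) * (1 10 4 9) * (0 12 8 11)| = |(0 12 1 8 11 10 2 4 9)(5 6)| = 18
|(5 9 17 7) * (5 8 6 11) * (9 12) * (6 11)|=|(5 12 9 17 7 8 11)|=7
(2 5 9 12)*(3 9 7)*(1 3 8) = (1 3 9 12 2 5 7 8) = [0, 3, 5, 9, 4, 7, 6, 8, 1, 12, 10, 11, 2]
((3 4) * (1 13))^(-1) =(1 13)(3 4)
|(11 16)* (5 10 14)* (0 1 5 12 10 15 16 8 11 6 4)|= 42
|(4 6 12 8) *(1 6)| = 5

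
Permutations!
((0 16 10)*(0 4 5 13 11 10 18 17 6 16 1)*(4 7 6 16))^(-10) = ((0 1)(4 5 13 11 10 7 6)(16 18 17))^(-10) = (4 10 5 7 13 6 11)(16 17 18)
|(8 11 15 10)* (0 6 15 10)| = 3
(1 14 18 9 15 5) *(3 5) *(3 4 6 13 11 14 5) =[0, 5, 2, 3, 6, 1, 13, 7, 8, 15, 10, 14, 12, 11, 18, 4, 16, 17, 9] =(1 5)(4 6 13 11 14 18 9 15)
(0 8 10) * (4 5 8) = (0 4 5 8 10) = [4, 1, 2, 3, 5, 8, 6, 7, 10, 9, 0]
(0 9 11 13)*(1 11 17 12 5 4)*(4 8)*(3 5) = [9, 11, 2, 5, 1, 8, 6, 7, 4, 17, 10, 13, 3, 0, 14, 15, 16, 12] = (0 9 17 12 3 5 8 4 1 11 13)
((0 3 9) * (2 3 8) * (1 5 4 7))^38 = ((0 8 2 3 9)(1 5 4 7))^38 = (0 3 8 9 2)(1 4)(5 7)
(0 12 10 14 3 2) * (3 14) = (14)(0 12 10 3 2) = [12, 1, 0, 2, 4, 5, 6, 7, 8, 9, 3, 11, 10, 13, 14]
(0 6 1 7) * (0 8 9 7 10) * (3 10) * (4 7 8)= (0 6 1 3 10)(4 7)(8 9)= [6, 3, 2, 10, 7, 5, 1, 4, 9, 8, 0]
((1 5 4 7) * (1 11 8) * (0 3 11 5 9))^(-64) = ((0 3 11 8 1 9)(4 7 5))^(-64) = (0 11 1)(3 8 9)(4 5 7)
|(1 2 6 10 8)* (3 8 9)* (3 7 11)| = 9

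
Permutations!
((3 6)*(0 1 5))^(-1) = ((0 1 5)(3 6))^(-1) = (0 5 1)(3 6)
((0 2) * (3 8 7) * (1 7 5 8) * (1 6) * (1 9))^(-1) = (0 2)(1 9 6 3 7)(5 8)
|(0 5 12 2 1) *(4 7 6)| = 15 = |(0 5 12 2 1)(4 7 6)|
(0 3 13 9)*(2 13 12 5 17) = (0 3 12 5 17 2 13 9) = [3, 1, 13, 12, 4, 17, 6, 7, 8, 0, 10, 11, 5, 9, 14, 15, 16, 2]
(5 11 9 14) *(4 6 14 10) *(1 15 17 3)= (1 15 17 3)(4 6 14 5 11 9 10)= [0, 15, 2, 1, 6, 11, 14, 7, 8, 10, 4, 9, 12, 13, 5, 17, 16, 3]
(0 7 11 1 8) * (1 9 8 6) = [7, 6, 2, 3, 4, 5, 1, 11, 0, 8, 10, 9] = (0 7 11 9 8)(1 6)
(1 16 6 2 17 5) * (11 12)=(1 16 6 2 17 5)(11 12)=[0, 16, 17, 3, 4, 1, 2, 7, 8, 9, 10, 12, 11, 13, 14, 15, 6, 5]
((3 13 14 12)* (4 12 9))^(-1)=((3 13 14 9 4 12))^(-1)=(3 12 4 9 14 13)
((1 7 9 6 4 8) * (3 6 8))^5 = (1 7 9 8)(3 4 6)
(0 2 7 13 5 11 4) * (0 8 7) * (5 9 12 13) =(0 2)(4 8 7 5 11)(9 12 13) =[2, 1, 0, 3, 8, 11, 6, 5, 7, 12, 10, 4, 13, 9]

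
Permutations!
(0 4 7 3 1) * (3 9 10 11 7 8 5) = [4, 0, 2, 1, 8, 3, 6, 9, 5, 10, 11, 7] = (0 4 8 5 3 1)(7 9 10 11)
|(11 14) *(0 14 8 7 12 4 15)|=8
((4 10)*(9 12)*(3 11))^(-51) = (3 11)(4 10)(9 12) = ((3 11)(4 10)(9 12))^(-51)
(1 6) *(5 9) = (1 6)(5 9) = [0, 6, 2, 3, 4, 9, 1, 7, 8, 5]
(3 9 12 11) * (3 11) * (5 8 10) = (3 9 12)(5 8 10) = [0, 1, 2, 9, 4, 8, 6, 7, 10, 12, 5, 11, 3]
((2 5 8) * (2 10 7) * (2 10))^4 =(10)(2 5 8)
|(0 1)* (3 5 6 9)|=|(0 1)(3 5 6 9)|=4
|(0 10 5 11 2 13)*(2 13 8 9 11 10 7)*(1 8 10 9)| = |(0 7 2 10 5 9 11 13)(1 8)| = 8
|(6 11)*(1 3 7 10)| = |(1 3 7 10)(6 11)| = 4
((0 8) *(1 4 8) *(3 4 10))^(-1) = ((0 1 10 3 4 8))^(-1) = (0 8 4 3 10 1)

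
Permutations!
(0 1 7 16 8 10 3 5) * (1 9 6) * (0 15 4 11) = (0 9 6 1 7 16 8 10 3 5 15 4 11) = [9, 7, 2, 5, 11, 15, 1, 16, 10, 6, 3, 0, 12, 13, 14, 4, 8]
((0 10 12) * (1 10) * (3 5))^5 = (0 1 10 12)(3 5)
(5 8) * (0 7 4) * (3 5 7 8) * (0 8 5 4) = (0 5 3 4 8 7) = [5, 1, 2, 4, 8, 3, 6, 0, 7]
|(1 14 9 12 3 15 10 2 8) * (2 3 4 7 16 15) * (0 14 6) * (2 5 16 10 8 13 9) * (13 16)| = |(0 14 2 16 15 8 1 6)(3 5 13 9 12 4 7 10)| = 8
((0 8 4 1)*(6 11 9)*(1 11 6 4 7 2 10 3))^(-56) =((0 8 7 2 10 3 1)(4 11 9))^(-56) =(4 11 9)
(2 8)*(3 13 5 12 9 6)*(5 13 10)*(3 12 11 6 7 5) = (13)(2 8)(3 10)(5 11 6 12 9 7) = [0, 1, 8, 10, 4, 11, 12, 5, 2, 7, 3, 6, 9, 13]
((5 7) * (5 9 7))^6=(9)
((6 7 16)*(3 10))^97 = (3 10)(6 7 16)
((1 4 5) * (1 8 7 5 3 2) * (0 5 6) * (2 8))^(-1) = ((0 5 2 1 4 3 8 7 6))^(-1) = (0 6 7 8 3 4 1 2 5)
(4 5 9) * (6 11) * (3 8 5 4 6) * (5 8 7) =(3 7 5 9 6 11) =[0, 1, 2, 7, 4, 9, 11, 5, 8, 6, 10, 3]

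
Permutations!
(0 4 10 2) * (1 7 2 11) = (0 4 10 11 1 7 2) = [4, 7, 0, 3, 10, 5, 6, 2, 8, 9, 11, 1]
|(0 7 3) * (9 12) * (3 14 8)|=10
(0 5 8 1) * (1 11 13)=(0 5 8 11 13 1)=[5, 0, 2, 3, 4, 8, 6, 7, 11, 9, 10, 13, 12, 1]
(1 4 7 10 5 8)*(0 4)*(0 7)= (0 4)(1 7 10 5 8)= [4, 7, 2, 3, 0, 8, 6, 10, 1, 9, 5]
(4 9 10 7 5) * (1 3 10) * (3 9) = [0, 9, 2, 10, 3, 4, 6, 5, 8, 1, 7] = (1 9)(3 10 7 5 4)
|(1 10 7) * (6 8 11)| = 3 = |(1 10 7)(6 8 11)|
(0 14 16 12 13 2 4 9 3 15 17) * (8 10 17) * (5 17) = [14, 1, 4, 15, 9, 17, 6, 7, 10, 3, 5, 11, 13, 2, 16, 8, 12, 0] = (0 14 16 12 13 2 4 9 3 15 8 10 5 17)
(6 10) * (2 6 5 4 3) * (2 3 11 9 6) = [0, 1, 2, 3, 11, 4, 10, 7, 8, 6, 5, 9] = (4 11 9 6 10 5)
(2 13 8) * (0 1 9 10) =(0 1 9 10)(2 13 8) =[1, 9, 13, 3, 4, 5, 6, 7, 2, 10, 0, 11, 12, 8]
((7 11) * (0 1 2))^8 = ((0 1 2)(7 11))^8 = (11)(0 2 1)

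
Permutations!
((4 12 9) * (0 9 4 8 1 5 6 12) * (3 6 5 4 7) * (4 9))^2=((0 4)(1 9 8)(3 6 12 7))^2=(1 8 9)(3 12)(6 7)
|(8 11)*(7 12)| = 2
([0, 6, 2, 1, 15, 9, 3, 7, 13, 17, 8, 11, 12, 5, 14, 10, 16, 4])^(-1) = [0, 3, 2, 6, 17, 13, 1, 7, 10, 5, 15, 11, 12, 8, 14, 4, 16, 9]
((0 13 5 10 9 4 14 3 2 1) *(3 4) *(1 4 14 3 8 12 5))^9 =(14)(5 12 8 9 10)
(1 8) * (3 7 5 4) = (1 8)(3 7 5 4) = [0, 8, 2, 7, 3, 4, 6, 5, 1]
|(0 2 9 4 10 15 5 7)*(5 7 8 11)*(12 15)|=|(0 2 9 4 10 12 15 7)(5 8 11)|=24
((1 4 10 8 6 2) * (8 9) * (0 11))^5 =((0 11)(1 4 10 9 8 6 2))^5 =(0 11)(1 6 9 4 2 8 10)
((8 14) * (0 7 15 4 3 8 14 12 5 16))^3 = (0 4 12)(3 5 7)(8 16 15)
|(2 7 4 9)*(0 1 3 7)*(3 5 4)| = 6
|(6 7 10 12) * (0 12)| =|(0 12 6 7 10)| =5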